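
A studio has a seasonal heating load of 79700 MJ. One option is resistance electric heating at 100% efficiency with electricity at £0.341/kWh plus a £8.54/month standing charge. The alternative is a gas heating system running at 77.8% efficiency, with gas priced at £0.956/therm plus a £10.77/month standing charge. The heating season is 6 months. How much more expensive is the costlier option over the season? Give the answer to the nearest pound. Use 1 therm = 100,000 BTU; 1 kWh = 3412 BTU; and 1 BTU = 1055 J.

Heat load = 79700 MJ = 79,700,000,000 J / 1055 = 75,545,024 BTU
Gas: input = 75,545,024 / 0.778 = 97,101,573 BTU = 971 therm → 971 × £0.956 = £928.29; + 6 × £10.77 standing = £992.91
Electric: 75,545,024 BTU / 3412 = 22,140 kWh → × £0.341 = £7,550.07; + 6 × £8.54 standing = £7,601.31
Difference = |£992.91 − £7,601.31| = £6,608.40 ≈ £6608

£6608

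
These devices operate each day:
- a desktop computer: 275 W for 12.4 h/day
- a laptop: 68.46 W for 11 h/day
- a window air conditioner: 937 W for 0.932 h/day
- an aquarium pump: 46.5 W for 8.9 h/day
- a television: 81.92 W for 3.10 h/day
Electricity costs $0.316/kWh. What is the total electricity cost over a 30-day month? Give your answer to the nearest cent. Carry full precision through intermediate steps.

desktop computer: 275 W × 12.4 h × 30 d = 102,300 Wh = 102.3 kWh
laptop: 68.46 W × 11 h × 30 d = 22,592 Wh = 22.59 kWh
window air conditioner: 937 W × 0.932 h × 30 d = 26,199 Wh = 26.2 kWh
aquarium pump: 46.5 W × 8.9 h × 30 d = 12,416 Wh = 12.42 kWh
television: 81.92 W × 3.10 h × 30 d = 7,619 Wh = 7.619 kWh
Total energy = 102.3 + 22.59 + 26.2 + 12.42 + 7.619 = 171.1 kWh
Cost = 171.1 kWh × $0.316 = $54.08

$54.08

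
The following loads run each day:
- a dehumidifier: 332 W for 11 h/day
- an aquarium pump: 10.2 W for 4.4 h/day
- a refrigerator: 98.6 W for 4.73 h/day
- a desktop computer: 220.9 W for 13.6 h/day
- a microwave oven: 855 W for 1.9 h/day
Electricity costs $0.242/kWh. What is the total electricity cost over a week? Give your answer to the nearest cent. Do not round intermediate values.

dehumidifier: 332 W × 11 h × 7 d = 25,564 Wh = 25.56 kWh
aquarium pump: 10.2 W × 4.4 h × 7 d = 314 Wh = 0.3142 kWh
refrigerator: 98.6 W × 4.73 h × 7 d = 3,265 Wh = 3.265 kWh
desktop computer: 220.9 W × 13.6 h × 7 d = 21,030 Wh = 21.03 kWh
microwave oven: 855 W × 1.9 h × 7 d = 11,372 Wh = 11.37 kWh
Total energy = 25.56 + 0.3142 + 3.265 + 21.03 + 11.37 = 61.54 kWh
Cost = 61.54 kWh × $0.242 = $14.89

$14.89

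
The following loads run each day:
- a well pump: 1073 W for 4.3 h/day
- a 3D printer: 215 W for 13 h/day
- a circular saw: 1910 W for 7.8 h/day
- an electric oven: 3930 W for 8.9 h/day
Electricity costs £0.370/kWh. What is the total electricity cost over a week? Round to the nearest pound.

well pump: 1073 W × 4.3 h × 7 d = 32,297 Wh = 32.3 kWh
3D printer: 215 W × 13 h × 7 d = 19,565 Wh = 19.57 kWh
circular saw: 1910 W × 7.8 h × 7 d = 104,286 Wh = 104.3 kWh
electric oven: 3930 W × 8.9 h × 7 d = 244,839 Wh = 244.8 kWh
Total energy = 32.3 + 19.57 + 104.3 + 244.8 = 401 kWh
Cost = 401 kWh × £0.370 = £148.37 ≈ £148

£148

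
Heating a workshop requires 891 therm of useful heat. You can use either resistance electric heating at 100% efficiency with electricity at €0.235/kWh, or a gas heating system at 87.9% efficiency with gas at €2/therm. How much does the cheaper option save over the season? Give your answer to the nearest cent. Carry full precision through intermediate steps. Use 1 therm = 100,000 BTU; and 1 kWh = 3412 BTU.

€4109.42

Heat load = 891 therm × 100,000 = 89,100,000 BTU
Gas: input = 89,100,000 / 0.879 = 101,365,188 BTU = 1,014 therm → 1,014 × €2 = €2,027.30
Electric: 89,100,000 BTU / 3412 = 26,110 kWh → × €0.235 = €6,136.72
Difference = |€2,027.30 − €6,136.72| = €4,109.42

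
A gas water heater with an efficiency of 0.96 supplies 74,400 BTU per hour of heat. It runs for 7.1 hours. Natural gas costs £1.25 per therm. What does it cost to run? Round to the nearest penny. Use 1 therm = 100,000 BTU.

Heat delivered = 74,400 BTU/h × 7.1 h = 528,240 BTU
Gas input = 528,240 / 0.96 = 550,250 BTU
= 550,250 / 100,000 = 5.503 therm
Cost = 5.503 × £1.25/therm = £6.88

£6.88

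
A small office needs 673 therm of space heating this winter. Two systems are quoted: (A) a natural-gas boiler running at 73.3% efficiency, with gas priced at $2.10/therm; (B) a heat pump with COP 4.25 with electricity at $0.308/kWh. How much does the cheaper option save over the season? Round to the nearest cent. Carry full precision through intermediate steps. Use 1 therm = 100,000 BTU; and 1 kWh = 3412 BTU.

Heat load = 673 therm × 100,000 = 67,300,000 BTU
Gas: input = 67,300,000 / 0.733 = 91,814,461 BTU = 918.1 therm → 918.1 × $2.10 = $1,928.10
Heat pump: 67,300,000 BTU / 3412 = 19,720 kWh heat; / 4.25 = 4,641 kWh in → × $0.308 = $1,429.45
Difference = |$1,928.10 − $1,429.45| = $498.66

$498.66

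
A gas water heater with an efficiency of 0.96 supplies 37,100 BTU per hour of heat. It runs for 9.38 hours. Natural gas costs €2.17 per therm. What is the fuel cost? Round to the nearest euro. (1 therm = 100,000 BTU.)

€8

Heat delivered = 37,100 BTU/h × 9.38 h = 347,998 BTU
Gas input = 347,998 / 0.96 = 362,498 BTU
= 362,498 / 100,000 = 3.625 therm
Cost = 3.625 × €2.17/therm = €7.87 ≈ €8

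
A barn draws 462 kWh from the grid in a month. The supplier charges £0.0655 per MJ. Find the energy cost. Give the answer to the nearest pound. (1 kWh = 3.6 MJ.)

£109

462 kWh × (3.6 MJ/kWh) = 1,663 MJ
Cost = 1,663 MJ × £0.0655/MJ = £108.94 ≈ £109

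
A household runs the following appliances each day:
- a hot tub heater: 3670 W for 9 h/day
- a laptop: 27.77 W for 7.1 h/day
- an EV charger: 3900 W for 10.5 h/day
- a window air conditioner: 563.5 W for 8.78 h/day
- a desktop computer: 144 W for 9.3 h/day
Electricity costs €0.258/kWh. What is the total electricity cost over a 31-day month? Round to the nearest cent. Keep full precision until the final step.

hot tub heater: 3670 W × 9 h × 31 d = 1,023,930 Wh = 1,024 kWh
laptop: 27.77 W × 7.1 h × 31 d = 6,112 Wh = 6.112 kWh
EV charger: 3900 W × 10.5 h × 31 d = 1,269,450 Wh = 1,269 kWh
window air conditioner: 563.5 W × 8.78 h × 31 d = 153,373 Wh = 153.4 kWh
desktop computer: 144 W × 9.3 h × 31 d = 41,515 Wh = 41.52 kWh
Total energy = 1,024 + 6.112 + 1,269 + 153.4 + 41.52 = 2,494 kWh
Cost = 2,494 kWh × €0.258 = €643.55

€643.55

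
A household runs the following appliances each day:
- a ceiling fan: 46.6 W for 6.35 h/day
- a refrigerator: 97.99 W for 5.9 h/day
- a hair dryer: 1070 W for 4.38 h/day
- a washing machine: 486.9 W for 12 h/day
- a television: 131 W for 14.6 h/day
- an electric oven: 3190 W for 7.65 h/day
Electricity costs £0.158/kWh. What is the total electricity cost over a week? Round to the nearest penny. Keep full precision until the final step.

ceiling fan: 46.6 W × 6.35 h × 7 d = 2,071 Wh = 2.071 kWh
refrigerator: 97.99 W × 5.9 h × 7 d = 4,047 Wh = 4.047 kWh
hair dryer: 1070 W × 4.38 h × 7 d = 32,806 Wh = 32.81 kWh
washing machine: 486.9 W × 12 h × 7 d = 40,900 Wh = 40.9 kWh
television: 131 W × 14.6 h × 7 d = 13,388 Wh = 13.39 kWh
electric oven: 3190 W × 7.65 h × 7 d = 170,824 Wh = 170.8 kWh
Total energy = 2.071 + 4.047 + 32.81 + 40.9 + 13.39 + 170.8 = 264 kWh
Cost = 264 kWh × £0.158 = £41.72

£41.72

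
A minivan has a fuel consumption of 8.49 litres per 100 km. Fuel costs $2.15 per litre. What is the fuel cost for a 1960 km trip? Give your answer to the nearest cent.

Fuel = 8.49 L/100 km × 1960 km / 100 = 166.4 L
Cost = 166.4 L × $2.15/L = $357.77

$357.77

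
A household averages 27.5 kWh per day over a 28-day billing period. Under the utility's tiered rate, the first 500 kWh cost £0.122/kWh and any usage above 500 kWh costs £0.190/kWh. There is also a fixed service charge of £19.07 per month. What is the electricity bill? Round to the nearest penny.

Usage = 27.5 kWh/day × 28 days = 770 kWh
First 500 kWh × £0.122 = £61.00
Remaining 270 kWh × £0.190 = £51.30
Energy charge = £112.30; + service £19.07 = £131.37

£131.37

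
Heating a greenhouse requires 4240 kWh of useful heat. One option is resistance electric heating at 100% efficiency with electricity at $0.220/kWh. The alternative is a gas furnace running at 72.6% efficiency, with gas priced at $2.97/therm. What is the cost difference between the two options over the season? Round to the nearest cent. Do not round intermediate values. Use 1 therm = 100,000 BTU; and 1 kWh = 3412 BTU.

$340.97

Heat load = 4240 kWh × 3412 = 14,466,880 BTU
Gas: input = 14,466,880 / 0.726 = 19,926,832 BTU = 199.3 therm → 199.3 × $2.97 = $591.83
Electric: 14,466,880 BTU / 3412 = 4,240 kWh → × $0.220 = $932.80
Difference = |$591.83 − $932.80| = $340.97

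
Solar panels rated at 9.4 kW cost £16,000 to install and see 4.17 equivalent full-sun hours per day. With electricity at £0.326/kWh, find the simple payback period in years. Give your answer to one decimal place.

3.4 years

Daily generation = 9.4 kW × 4.17 h = 39.2 kWh
Annual generation = 39.2 × 365 = 14307 kWh
Annual savings = 14307 × £0.326 = £4,664.17
Payback = £16,000 / £4,664.17 = 3.43 years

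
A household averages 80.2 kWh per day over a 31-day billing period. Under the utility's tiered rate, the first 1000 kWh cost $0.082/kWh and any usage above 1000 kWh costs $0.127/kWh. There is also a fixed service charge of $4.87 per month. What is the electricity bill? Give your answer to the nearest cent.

Usage = 80.2 kWh/day × 31 days = 2486.2 kWh
First 1000 kWh × $0.082 = $82.00
Remaining 1486.2 kWh × $0.127 = $188.75
Energy charge = $270.75; + service $4.87 = $275.62

$275.62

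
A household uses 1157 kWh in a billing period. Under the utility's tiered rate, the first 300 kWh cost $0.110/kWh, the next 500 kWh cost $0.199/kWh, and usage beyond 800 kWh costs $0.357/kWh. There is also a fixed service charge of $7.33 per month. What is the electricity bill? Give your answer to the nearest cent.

$267.28

First 300 kWh × $0.110 = $33.00
Next 500 kWh × $0.199 = $99.50
Remaining 357 kWh × $0.357 = $127.45
Energy charge = $259.95; + service $7.33 = $267.28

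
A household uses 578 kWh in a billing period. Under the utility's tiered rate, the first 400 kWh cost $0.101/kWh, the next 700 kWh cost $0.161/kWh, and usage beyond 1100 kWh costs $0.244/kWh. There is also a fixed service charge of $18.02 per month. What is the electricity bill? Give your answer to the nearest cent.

$87.08

First 400 kWh × $0.101 = $40.40
Next 178 kWh × $0.161 = $28.66
Remaining tier: 0 kWh (not reached)
Energy charge = $69.06; + service $18.02 = $87.08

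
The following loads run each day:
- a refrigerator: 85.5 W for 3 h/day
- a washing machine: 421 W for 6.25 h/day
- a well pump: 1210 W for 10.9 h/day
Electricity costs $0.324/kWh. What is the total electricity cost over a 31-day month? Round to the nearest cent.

refrigerator: 85.5 W × 3 h × 31 d = 7,952 Wh = 7.952 kWh
washing machine: 421 W × 6.25 h × 31 d = 81,569 Wh = 81.57 kWh
well pump: 1210 W × 10.9 h × 31 d = 408,859 Wh = 408.9 kWh
Total energy = 7.952 + 81.57 + 408.9 = 498.4 kWh
Cost = 498.4 kWh × $0.324 = $161.47

$161.47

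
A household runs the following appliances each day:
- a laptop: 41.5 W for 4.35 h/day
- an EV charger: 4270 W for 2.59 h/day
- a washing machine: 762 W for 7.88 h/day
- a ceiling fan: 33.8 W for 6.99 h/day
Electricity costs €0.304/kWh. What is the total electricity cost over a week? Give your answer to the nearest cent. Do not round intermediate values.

laptop: 41.5 W × 4.35 h × 7 d = 1,264 Wh = 1.264 kWh
EV charger: 4270 W × 2.59 h × 7 d = 77,415 Wh = 77.42 kWh
washing machine: 762 W × 7.88 h × 7 d = 42,032 Wh = 42.03 kWh
ceiling fan: 33.8 W × 6.99 h × 7 d = 1,654 Wh = 1.654 kWh
Total energy = 1.264 + 77.42 + 42.03 + 1.654 = 122.4 kWh
Cost = 122.4 kWh × €0.304 = €37.20

€37.20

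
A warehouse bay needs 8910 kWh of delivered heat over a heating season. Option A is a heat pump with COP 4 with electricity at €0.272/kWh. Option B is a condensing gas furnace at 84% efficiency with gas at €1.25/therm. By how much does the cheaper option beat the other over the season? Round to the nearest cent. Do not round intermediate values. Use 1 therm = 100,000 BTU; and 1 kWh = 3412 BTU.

€153.49

Heat load = 8910 kWh × 3412 = 30,400,920 BTU
Gas: input = 30,400,920 / 0.84 = 36,191,571 BTU = 361.9 therm → 361.9 × €1.25 = €452.39
Heat pump: 30,400,920 BTU / 3412 = 8,910 kWh heat; / 4 = 2,228 kWh in → × €0.272 = €605.88
Difference = |€452.39 − €605.88| = €153.49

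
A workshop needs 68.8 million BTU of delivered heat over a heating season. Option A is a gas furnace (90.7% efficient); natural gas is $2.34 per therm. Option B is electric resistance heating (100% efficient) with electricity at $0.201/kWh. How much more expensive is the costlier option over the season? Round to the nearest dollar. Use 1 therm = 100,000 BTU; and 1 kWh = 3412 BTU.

$2278

Heat load = 68.8 × 10⁶ BTU = 68,800,000 BTU
Gas: input = 68,800,000 / 0.907 = 75,854,465 BTU = 758.5 therm → 758.5 × $2.34 = $1,774.99
Electric: 68,800,000 BTU / 3412 = 20,160 kWh → × $0.201 = $4,052.99
Difference = |$1,774.99 − $4,052.99| = $2,277.99 ≈ $2278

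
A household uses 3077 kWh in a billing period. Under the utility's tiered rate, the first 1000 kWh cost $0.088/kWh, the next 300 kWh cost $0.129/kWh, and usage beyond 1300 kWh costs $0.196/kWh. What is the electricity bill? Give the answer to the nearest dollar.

First 1000 kWh × $0.088 = $88.00
Next 300 kWh × $0.129 = $38.70
Remaining 1777 kWh × $0.196 = $348.29
Total = $474.99 ≈ $475

$475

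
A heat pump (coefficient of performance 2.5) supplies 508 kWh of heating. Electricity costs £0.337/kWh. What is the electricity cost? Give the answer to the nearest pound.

£68

Electrical input = 508 kWh / 2.5 = 203.2 kWh
Cost = 203.2 × £0.337/kWh = £68.48 ≈ £68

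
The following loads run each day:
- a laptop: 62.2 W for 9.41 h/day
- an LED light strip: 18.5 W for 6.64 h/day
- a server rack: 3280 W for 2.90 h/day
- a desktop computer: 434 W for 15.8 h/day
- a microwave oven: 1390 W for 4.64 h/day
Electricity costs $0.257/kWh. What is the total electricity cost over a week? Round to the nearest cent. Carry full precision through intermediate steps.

$42.32

laptop: 62.2 W × 9.41 h × 7 d = 4,097 Wh = 4.097 kWh
LED light strip: 18.5 W × 6.64 h × 7 d = 860 Wh = 0.8599 kWh
server rack: 3280 W × 2.90 h × 7 d = 66,584 Wh = 66.58 kWh
desktop computer: 434 W × 15.8 h × 7 d = 48,000 Wh = 48 kWh
microwave oven: 1390 W × 4.64 h × 7 d = 45,147 Wh = 45.15 kWh
Total energy = 4.097 + 0.8599 + 66.58 + 48 + 45.15 = 164.7 kWh
Cost = 164.7 kWh × $0.257 = $42.32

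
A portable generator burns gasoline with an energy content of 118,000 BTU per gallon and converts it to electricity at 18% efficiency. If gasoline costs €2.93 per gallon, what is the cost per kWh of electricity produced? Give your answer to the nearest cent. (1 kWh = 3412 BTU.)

Electrical output per gallon = 118,000 BTU × 0.18 / 3412 BTU/kWh = 6.225 kWh
Cost per kWh = €2.93 / 6.225 kWh = €0.471

€0.47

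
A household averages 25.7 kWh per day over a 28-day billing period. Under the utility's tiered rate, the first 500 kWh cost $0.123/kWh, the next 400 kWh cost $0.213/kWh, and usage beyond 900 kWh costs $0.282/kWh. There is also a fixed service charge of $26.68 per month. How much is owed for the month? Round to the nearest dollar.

$135

Usage = 25.7 kWh/day × 28 days = 719.6 kWh
First 500 kWh × $0.123 = $61.50
Next 219.6 kWh × $0.213 = $46.77
Remaining tier: 0 kWh (not reached)
Energy charge = $108.27; + service $26.68 = $134.95 ≈ $135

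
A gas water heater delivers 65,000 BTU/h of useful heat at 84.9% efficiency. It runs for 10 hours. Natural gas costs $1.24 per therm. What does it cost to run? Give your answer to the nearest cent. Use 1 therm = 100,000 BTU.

Heat delivered = 65,000 BTU/h × 10 h = 650,000 BTU
Gas input = 650,000 / 0.849 = 765,607 BTU
= 765,607 / 100,000 = 7.656 therm
Cost = 7.656 × $1.24/therm = $9.49

$9.49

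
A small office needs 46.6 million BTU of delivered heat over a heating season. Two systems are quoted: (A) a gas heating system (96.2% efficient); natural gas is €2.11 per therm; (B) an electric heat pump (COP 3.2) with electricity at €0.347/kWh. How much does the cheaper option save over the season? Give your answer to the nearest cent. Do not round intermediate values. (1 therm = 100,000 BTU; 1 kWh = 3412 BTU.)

€458.90

Heat load = 46.6 × 10⁶ BTU = 46,600,000 BTU
Gas: input = 46,600,000 / 0.962 = 48,440,748 BTU = 484.4 therm → 484.4 × €2.11 = €1,022.10
Heat pump: 46,600,000 BTU / 3412 = 13,660 kWh heat; / 3.2 = 4,268 kWh in → × €0.347 = €1,481.00
Difference = |€1,022.10 − €1,481.00| = €458.90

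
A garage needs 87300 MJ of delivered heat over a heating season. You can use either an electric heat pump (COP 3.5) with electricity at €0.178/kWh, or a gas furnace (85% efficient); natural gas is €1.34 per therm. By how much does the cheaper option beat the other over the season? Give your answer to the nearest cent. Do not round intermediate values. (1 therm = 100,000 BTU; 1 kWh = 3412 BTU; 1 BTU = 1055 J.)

Heat load = 87300 MJ = 87,300,000,000 J / 1055 = 82,748,815 BTU
Gas: input = 82,748,815 / 0.85 = 97,351,547 BTU = 973.5 therm → 973.5 × €1.34 = €1,304.51
Heat pump: 82,748,815 BTU / 3412 = 24,250 kWh heat; / 3.5 = 6,929 kWh in → × €0.178 = €1,233.40
Difference = |€1,304.51 − €1,233.40| = €71.11

€71.11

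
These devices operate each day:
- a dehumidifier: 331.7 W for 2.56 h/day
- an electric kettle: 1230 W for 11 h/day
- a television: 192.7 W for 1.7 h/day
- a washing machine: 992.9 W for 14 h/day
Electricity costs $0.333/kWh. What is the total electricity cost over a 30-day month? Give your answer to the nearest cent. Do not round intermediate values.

$285.79

dehumidifier: 331.7 W × 2.56 h × 30 d = 25,475 Wh = 25.47 kWh
electric kettle: 1230 W × 11 h × 30 d = 405,900 Wh = 405.9 kWh
television: 192.7 W × 1.7 h × 30 d = 9,828 Wh = 9.828 kWh
washing machine: 992.9 W × 14 h × 30 d = 417,018 Wh = 417 kWh
Total energy = 25.47 + 405.9 + 9.828 + 417 = 858.2 kWh
Cost = 858.2 kWh × $0.333 = $285.79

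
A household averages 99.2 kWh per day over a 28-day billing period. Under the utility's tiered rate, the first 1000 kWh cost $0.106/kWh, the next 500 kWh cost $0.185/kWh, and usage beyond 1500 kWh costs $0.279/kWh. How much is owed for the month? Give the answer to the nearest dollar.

$555

Usage = 99.2 kWh/day × 28 days = 2777.6 kWh
First 1000 kWh × $0.106 = $106.00
Next 500 kWh × $0.185 = $92.50
Remaining 1277.6 kWh × $0.279 = $356.45
Total = $554.95 ≈ $555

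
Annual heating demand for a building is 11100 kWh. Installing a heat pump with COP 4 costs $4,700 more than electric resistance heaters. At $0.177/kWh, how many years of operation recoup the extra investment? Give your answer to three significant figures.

3.19 years

Resistance: 11100 kWh × $0.177 = $1,964.70/yr
Heat pump: 11100 / 4 = 2775 kWh in → × $0.177 = $491.17/yr
Annual savings = $1,473.52
Payback = $4,700 / $1,473.52 = 3.19 years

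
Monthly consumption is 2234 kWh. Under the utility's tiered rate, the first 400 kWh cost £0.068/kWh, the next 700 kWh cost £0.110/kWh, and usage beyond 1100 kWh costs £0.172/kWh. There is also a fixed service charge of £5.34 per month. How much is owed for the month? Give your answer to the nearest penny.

First 400 kWh × £0.068 = £27.20
Next 700 kWh × £0.110 = £77.00
Remaining 1134 kWh × £0.172 = £195.05
Energy charge = £299.25; + service £5.34 = £304.59

£304.59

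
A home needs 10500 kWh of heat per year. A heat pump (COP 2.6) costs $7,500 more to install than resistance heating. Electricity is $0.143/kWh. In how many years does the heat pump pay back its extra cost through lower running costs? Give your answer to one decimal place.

Resistance: 10500 kWh × $0.143 = $1,501.50/yr
Heat pump: 10500 / 2.6 = 4038 kWh in → × $0.143 = $577.50/yr
Annual savings = $924.00
Payback = $7,500 / $924.00 = 8.12 years

8.1 years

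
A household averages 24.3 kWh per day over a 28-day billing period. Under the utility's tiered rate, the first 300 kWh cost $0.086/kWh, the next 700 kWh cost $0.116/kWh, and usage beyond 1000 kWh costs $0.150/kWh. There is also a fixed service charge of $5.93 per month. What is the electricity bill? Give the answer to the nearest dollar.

$76

Usage = 24.3 kWh/day × 28 days = 680.4 kWh
First 300 kWh × $0.086 = $25.80
Next 380.4 kWh × $0.116 = $44.13
Remaining tier: 0 kWh (not reached)
Energy charge = $69.93; + service $5.93 = $75.86 ≈ $76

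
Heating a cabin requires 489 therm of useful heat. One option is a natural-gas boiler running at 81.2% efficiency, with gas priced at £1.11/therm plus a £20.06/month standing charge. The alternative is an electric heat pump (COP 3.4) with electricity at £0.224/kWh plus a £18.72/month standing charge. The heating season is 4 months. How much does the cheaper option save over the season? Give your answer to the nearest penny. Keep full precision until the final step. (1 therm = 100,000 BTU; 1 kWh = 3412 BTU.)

£270.39

Heat load = 489 therm × 100,000 = 48,900,000 BTU
Gas: input = 48,900,000 / 0.812 = 60,221,675 BTU = 602.2 therm → 602.2 × £1.11 = £668.46; + 4 × £20.06 standing = £748.70
Heat pump: 48,900,000 BTU / 3412 = 14,330 kWh heat; / 3.4 = 4,215 kWh in → × £0.224 = £944.21; + 4 × £18.72 standing = £1,019.09
Difference = |£748.70 − £1,019.09| = £270.39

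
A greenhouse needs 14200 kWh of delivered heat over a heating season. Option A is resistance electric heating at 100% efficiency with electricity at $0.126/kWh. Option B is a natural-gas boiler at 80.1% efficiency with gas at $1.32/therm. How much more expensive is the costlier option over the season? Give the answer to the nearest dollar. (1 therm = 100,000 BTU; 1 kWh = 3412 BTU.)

$991

Heat load = 14200 kWh × 3412 = 48,450,400 BTU
Gas: input = 48,450,400 / 0.801 = 60,487,391 BTU = 604.9 therm → 604.9 × $1.32 = $798.43
Electric: 48,450,400 BTU / 3412 = 14,200 kWh → × $0.126 = $1,789.20
Difference = |$798.43 − $1,789.20| = $990.77 ≈ $991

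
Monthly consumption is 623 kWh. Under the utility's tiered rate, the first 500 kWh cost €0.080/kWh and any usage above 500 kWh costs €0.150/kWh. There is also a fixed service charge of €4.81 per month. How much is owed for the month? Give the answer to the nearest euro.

First 500 kWh × €0.080 = €40.00
Remaining 123 kWh × €0.150 = €18.45
Energy charge = €58.45; + service €4.81 = €63.26 ≈ €63

€63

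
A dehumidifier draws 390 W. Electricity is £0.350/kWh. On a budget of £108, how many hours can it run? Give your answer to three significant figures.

Energy budget = £108 / £0.350 per kWh = 308.6 kWh = 308,571 Wh
Runtime = 308,571 Wh / 390 W = 791.2 h

791 h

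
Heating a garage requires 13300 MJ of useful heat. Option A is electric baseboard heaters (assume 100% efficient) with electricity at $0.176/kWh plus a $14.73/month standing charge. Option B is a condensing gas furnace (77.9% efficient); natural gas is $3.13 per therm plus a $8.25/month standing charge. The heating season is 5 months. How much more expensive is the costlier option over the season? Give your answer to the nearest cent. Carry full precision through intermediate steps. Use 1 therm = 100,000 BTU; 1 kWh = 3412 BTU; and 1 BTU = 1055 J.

$176.15

Heat load = 13300 MJ = 13,300,000,000 J / 1055 = 12,606,635 BTU
Gas: input = 12,606,635 / 0.779 = 16,183,100 BTU = 161.8 therm → 161.8 × $3.13 = $506.53; + 5 × $8.25 standing = $547.78
Electric: 12,606,635 BTU / 3412 = 3,695 kWh → × $0.176 = $650.28; + 5 × $14.73 standing = $723.93
Difference = |$547.78 − $723.93| = $176.15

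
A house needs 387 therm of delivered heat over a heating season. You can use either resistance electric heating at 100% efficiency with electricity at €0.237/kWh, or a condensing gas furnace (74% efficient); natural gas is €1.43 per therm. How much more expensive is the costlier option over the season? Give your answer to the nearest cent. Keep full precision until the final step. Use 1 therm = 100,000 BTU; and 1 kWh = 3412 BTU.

€1940.28

Heat load = 387 therm × 100,000 = 38,700,000 BTU
Gas: input = 38,700,000 / 0.74 = 52,297,297 BTU = 523 therm → 523 × €1.43 = €747.85
Electric: 38,700,000 BTU / 3412 = 11,340 kWh → × €0.237 = €2,688.13
Difference = |€747.85 − €2,688.13| = €1,940.28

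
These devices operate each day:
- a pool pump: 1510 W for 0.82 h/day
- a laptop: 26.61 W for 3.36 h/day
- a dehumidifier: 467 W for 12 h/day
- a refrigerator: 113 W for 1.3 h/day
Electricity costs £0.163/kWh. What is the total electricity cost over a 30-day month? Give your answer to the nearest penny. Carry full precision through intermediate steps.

pool pump: 1510 W × 0.82 h × 30 d = 37,146 Wh = 37.15 kWh
laptop: 26.61 W × 3.36 h × 30 d = 2,682 Wh = 2.682 kWh
dehumidifier: 467 W × 12 h × 30 d = 168,120 Wh = 168.1 kWh
refrigerator: 113 W × 1.3 h × 30 d = 4,407 Wh = 4.407 kWh
Total energy = 37.15 + 2.682 + 168.1 + 4.407 = 212.4 kWh
Cost = 212.4 kWh × £0.163 = £34.61

£34.61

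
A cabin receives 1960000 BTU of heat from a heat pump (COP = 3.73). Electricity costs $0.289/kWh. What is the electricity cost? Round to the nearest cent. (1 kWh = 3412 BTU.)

$44.51

Heat delivered = 1,960,000 BTU / 3412 = 574.4 kWh
Electrical input = 574.4 kWh / 3.73 = 154 kWh
Cost = 154 × $0.289/kWh = $44.51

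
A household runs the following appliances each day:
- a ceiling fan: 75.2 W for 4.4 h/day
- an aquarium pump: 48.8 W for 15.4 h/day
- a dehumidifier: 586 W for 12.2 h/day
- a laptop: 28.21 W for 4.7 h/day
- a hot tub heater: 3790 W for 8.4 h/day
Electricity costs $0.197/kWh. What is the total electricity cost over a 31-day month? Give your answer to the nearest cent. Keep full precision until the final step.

ceiling fan: 75.2 W × 4.4 h × 31 d = 10,257 Wh = 10.26 kWh
aquarium pump: 48.8 W × 15.4 h × 31 d = 23,297 Wh = 23.3 kWh
dehumidifier: 586 W × 12.2 h × 31 d = 221,625 Wh = 221.6 kWh
laptop: 28.21 W × 4.7 h × 31 d = 4,110 Wh = 4.11 kWh
hot tub heater: 3790 W × 8.4 h × 31 d = 986,916 Wh = 986.9 kWh
Total energy = 10.26 + 23.3 + 221.6 + 4.11 + 986.9 = 1,246 kWh
Cost = 1,246 kWh × $0.197 = $245.50

$245.50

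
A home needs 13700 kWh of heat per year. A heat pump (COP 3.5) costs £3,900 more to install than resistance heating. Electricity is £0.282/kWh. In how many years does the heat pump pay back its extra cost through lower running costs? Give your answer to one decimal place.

Resistance: 13700 kWh × £0.282 = £3,863.40/yr
Heat pump: 13700 / 3.5 = 3914 kWh in → × £0.282 = £1,103.83/yr
Annual savings = £2,759.57
Payback = £3,900 / £2,759.57 = 1.41 years

1.4 years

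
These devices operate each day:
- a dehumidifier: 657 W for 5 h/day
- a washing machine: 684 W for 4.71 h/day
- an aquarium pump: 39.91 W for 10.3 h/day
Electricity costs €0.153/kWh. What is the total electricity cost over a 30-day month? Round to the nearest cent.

dehumidifier: 657 W × 5 h × 30 d = 98,550 Wh = 98.55 kWh
washing machine: 684 W × 4.71 h × 30 d = 96,649 Wh = 96.65 kWh
aquarium pump: 39.91 W × 10.3 h × 30 d = 12,332 Wh = 12.33 kWh
Total energy = 98.55 + 96.65 + 12.33 = 207.5 kWh
Cost = 207.5 kWh × €0.153 = €31.75

€31.75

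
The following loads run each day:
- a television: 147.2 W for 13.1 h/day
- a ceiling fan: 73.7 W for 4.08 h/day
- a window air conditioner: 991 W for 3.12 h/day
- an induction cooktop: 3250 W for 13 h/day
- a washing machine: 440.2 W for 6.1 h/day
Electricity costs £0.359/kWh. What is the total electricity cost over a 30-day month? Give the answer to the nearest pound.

television: 147.2 W × 13.1 h × 30 d = 57,850 Wh = 57.85 kWh
ceiling fan: 73.7 W × 4.08 h × 30 d = 9,021 Wh = 9.021 kWh
window air conditioner: 991 W × 3.12 h × 30 d = 92,758 Wh = 92.76 kWh
induction cooktop: 3250 W × 13 h × 30 d = 1,267,500 Wh = 1,268 kWh
washing machine: 440.2 W × 6.1 h × 30 d = 80,557 Wh = 80.56 kWh
Total energy = 57.85 + 9.021 + 92.76 + 1,268 + 80.56 = 1,508 kWh
Cost = 1,508 kWh × £0.359 = £541.26 ≈ £541

£541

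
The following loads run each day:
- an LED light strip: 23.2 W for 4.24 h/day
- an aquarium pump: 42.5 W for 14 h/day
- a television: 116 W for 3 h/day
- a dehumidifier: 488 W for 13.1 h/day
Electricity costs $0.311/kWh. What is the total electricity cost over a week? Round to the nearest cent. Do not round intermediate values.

$16.18

LED light strip: 23.2 W × 4.24 h × 7 d = 689 Wh = 0.6886 kWh
aquarium pump: 42.5 W × 14 h × 7 d = 4,165 Wh = 4.165 kWh
television: 116 W × 3 h × 7 d = 2,436 Wh = 2.436 kWh
dehumidifier: 488 W × 13.1 h × 7 d = 44,750 Wh = 44.75 kWh
Total energy = 0.6886 + 4.165 + 2.436 + 44.75 = 52.04 kWh
Cost = 52.04 kWh × $0.311 = $16.18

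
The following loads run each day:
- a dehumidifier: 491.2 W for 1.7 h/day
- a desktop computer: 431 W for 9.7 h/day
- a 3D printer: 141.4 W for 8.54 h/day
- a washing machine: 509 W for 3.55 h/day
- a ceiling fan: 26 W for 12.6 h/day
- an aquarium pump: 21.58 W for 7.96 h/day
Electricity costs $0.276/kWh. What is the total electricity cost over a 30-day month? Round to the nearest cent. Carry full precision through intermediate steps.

$70.63

dehumidifier: 491.2 W × 1.7 h × 30 d = 25,051 Wh = 25.05 kWh
desktop computer: 431 W × 9.7 h × 30 d = 125,421 Wh = 125.4 kWh
3D printer: 141.4 W × 8.54 h × 30 d = 36,227 Wh = 36.23 kWh
washing machine: 509 W × 3.55 h × 30 d = 54,208 Wh = 54.21 kWh
ceiling fan: 26 W × 12.6 h × 30 d = 9,828 Wh = 9.828 kWh
aquarium pump: 21.58 W × 7.96 h × 30 d = 5,153 Wh = 5.153 kWh
Total energy = 25.05 + 125.4 + 36.23 + 54.21 + 9.828 + 5.153 = 255.9 kWh
Cost = 255.9 kWh × $0.276 = $70.63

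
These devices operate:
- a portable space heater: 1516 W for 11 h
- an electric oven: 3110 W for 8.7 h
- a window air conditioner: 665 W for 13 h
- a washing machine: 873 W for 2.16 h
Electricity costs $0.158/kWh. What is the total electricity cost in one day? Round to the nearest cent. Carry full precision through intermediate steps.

$8.57

portable space heater: 1516 W × 11 h = 16,676 Wh = 16.68 kWh
electric oven: 3110 W × 8.7 h = 27,057 Wh = 27.06 kWh
window air conditioner: 665 W × 13 h = 8,645 Wh = 8.645 kWh
washing machine: 873 W × 2.16 h = 1,886 Wh = 1.886 kWh
Total energy = 16.68 + 27.06 + 8.645 + 1.886 = 54.26 kWh
Cost = 54.26 kWh × $0.158 = $8.57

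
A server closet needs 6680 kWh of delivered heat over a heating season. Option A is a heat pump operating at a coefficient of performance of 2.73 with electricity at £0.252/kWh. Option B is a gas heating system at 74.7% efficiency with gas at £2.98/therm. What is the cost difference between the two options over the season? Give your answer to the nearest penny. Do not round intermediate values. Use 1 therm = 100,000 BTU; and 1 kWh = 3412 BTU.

Heat load = 6680 kWh × 3412 = 22,792,160 BTU
Gas: input = 22,792,160 / 0.747 = 30,511,593 BTU = 305.1 therm → 305.1 × £2.98 = £909.25
Heat pump: 22,792,160 BTU / 3412 = 6,680 kWh heat; / 2.73 = 2,447 kWh in → × £0.252 = £616.62
Difference = |£909.25 − £616.62| = £292.63

£292.63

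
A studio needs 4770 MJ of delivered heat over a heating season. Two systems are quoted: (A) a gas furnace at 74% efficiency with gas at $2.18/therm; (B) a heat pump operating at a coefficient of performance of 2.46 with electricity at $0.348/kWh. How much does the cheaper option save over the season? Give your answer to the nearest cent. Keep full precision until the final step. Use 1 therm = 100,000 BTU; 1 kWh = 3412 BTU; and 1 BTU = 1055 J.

$54.26

Heat load = 4770 MJ = 4,770,000,000 J / 1055 = 4,521,327 BTU
Gas: input = 4,521,327 / 0.74 = 6,109,901 BTU = 61.1 therm → 61.1 × $2.18 = $133.20
Heat pump: 4,521,327 BTU / 3412 = 1,325 kWh heat; / 2.46 = 538.7 kWh in → × $0.348 = $187.46
Difference = |$133.20 − $187.46| = $54.26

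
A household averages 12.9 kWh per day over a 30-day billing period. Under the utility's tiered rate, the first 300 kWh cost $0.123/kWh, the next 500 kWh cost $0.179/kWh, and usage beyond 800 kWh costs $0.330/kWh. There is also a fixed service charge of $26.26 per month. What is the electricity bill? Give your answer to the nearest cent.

$78.73

Usage = 12.9 kWh/day × 30 days = 387 kWh
First 300 kWh × $0.123 = $36.90
Next 87 kWh × $0.179 = $15.57
Remaining tier: 0 kWh (not reached)
Energy charge = $52.47; + service $26.26 = $78.73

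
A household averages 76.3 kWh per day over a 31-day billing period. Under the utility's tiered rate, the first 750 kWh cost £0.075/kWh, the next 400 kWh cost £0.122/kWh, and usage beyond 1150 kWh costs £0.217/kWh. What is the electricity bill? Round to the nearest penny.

£368.77

Usage = 76.3 kWh/day × 31 days = 2365.3 kWh
First 750 kWh × £0.075 = £56.25
Next 400 kWh × £0.122 = £48.80
Remaining 1215.3 kWh × £0.217 = £263.72
Total = £368.77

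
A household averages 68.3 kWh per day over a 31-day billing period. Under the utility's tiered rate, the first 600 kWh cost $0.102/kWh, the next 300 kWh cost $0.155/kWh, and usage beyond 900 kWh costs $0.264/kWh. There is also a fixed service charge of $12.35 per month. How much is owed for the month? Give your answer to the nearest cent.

$441.42

Usage = 68.3 kWh/day × 31 days = 2117.3 kWh
First 600 kWh × $0.102 = $61.20
Next 300 kWh × $0.155 = $46.50
Remaining 1217.3 kWh × $0.264 = $321.37
Energy charge = $429.07; + service $12.35 = $441.42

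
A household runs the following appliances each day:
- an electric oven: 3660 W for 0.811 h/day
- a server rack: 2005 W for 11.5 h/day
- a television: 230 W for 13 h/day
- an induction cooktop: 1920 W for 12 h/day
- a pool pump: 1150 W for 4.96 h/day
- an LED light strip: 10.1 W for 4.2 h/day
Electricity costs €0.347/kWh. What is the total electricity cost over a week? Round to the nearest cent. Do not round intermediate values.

€140.40

electric oven: 3660 W × 0.811 h × 7 d = 20,778 Wh = 20.78 kWh
server rack: 2005 W × 11.5 h × 7 d = 161,402 Wh = 161.4 kWh
television: 230 W × 13 h × 7 d = 20,930 Wh = 20.93 kWh
induction cooktop: 1920 W × 12 h × 7 d = 161,280 Wh = 161.3 kWh
pool pump: 1150 W × 4.96 h × 7 d = 39,928 Wh = 39.93 kWh
LED light strip: 10.1 W × 4.2 h × 7 d = 297 Wh = 0.2969 kWh
Total energy = 20.78 + 161.4 + 20.93 + 161.3 + 39.93 + 0.2969 = 404.6 kWh
Cost = 404.6 kWh × €0.347 = €140.40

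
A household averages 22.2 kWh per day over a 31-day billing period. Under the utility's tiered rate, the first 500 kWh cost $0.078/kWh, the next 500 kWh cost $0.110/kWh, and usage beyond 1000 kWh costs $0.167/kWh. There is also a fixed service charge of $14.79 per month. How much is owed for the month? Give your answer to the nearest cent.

$74.49

Usage = 22.2 kWh/day × 31 days = 688.2 kWh
First 500 kWh × $0.078 = $39.00
Next 188.2 kWh × $0.110 = $20.70
Remaining tier: 0 kWh (not reached)
Energy charge = $59.70; + service $14.79 = $74.49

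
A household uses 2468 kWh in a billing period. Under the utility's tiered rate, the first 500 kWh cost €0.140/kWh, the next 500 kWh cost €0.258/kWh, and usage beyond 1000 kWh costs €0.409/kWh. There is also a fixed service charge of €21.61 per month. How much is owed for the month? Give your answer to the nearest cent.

€821.02

First 500 kWh × €0.140 = €70.00
Next 500 kWh × €0.258 = €129.00
Remaining 1468 kWh × €0.409 = €600.41
Energy charge = €799.41; + service €21.61 = €821.02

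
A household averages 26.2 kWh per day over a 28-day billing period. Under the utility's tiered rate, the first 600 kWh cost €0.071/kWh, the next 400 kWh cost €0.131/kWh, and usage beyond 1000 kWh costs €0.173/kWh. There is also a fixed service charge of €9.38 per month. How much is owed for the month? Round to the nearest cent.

€69.48

Usage = 26.2 kWh/day × 28 days = 733.6 kWh
First 600 kWh × €0.071 = €42.60
Next 133.6 kWh × €0.131 = €17.50
Remaining tier: 0 kWh (not reached)
Energy charge = €60.10; + service €9.38 = €69.48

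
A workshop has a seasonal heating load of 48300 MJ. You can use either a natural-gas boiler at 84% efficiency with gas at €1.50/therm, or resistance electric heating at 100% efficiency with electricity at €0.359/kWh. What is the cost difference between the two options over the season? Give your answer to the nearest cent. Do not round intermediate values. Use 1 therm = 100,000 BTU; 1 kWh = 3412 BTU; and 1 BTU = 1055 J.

Heat load = 48300 MJ = 48,300,000,000 J / 1055 = 45,781,991 BTU
Gas: input = 45,781,991 / 0.84 = 54,502,370 BTU = 545 therm → 545 × €1.50 = €817.54
Electric: 45,781,991 BTU / 3412 = 13,420 kWh → × €0.359 = €4,817.04
Difference = |€817.54 − €4,817.04| = €3,999.50

€3999.50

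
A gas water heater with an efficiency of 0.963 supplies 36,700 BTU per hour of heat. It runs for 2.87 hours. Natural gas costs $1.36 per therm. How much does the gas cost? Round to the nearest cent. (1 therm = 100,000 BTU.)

Heat delivered = 36,700 BTU/h × 2.87 h = 105,329 BTU
Gas input = 105,329 / 0.963 = 109,376 BTU
= 109,376 / 100,000 = 1.094 therm
Cost = 1.094 × $1.36/therm = $1.49

$1.49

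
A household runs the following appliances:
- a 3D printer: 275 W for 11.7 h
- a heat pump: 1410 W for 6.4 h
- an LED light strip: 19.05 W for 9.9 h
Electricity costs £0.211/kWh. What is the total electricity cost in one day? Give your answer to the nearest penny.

£2.62

3D printer: 275 W × 11.7 h = 3,218 Wh = 3.217 kWh
heat pump: 1410 W × 6.4 h = 9,024 Wh = 9.024 kWh
LED light strip: 19.05 W × 9.9 h = 189 Wh = 0.1886 kWh
Total energy = 3.217 + 9.024 + 0.1886 = 12.43 kWh
Cost = 12.43 kWh × £0.211 = £2.62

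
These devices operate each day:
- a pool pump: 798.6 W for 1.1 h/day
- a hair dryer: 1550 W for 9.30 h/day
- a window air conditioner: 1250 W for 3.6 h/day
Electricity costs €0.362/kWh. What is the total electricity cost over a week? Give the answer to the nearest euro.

€50

pool pump: 798.6 W × 1.1 h × 7 d = 6,149 Wh = 6.149 kWh
hair dryer: 1550 W × 9.30 h × 7 d = 100,905 Wh = 100.9 kWh
window air conditioner: 1250 W × 3.6 h × 7 d = 31,500 Wh = 31.5 kWh
Total energy = 6.149 + 100.9 + 31.5 = 138.6 kWh
Cost = 138.6 kWh × €0.362 = €50.16 ≈ €50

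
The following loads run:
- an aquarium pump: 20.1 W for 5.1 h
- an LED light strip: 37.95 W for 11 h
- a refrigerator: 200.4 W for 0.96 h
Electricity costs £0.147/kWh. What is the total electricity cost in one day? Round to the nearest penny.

£0.10

aquarium pump: 20.1 W × 5.1 h = 103 Wh = 0.1025 kWh
LED light strip: 37.95 W × 11 h = 417 Wh = 0.4175 kWh
refrigerator: 200.4 W × 0.96 h = 192 Wh = 0.1924 kWh
Total energy = 0.1025 + 0.4175 + 0.1924 = 0.7123 kWh
Cost = 0.7123 kWh × £0.147 = £0.10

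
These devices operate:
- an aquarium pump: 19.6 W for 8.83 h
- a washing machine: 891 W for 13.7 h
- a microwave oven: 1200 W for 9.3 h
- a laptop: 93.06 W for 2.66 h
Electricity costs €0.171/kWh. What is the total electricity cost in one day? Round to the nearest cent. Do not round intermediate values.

aquarium pump: 19.6 W × 8.83 h = 173 Wh = 0.1731 kWh
washing machine: 891 W × 13.7 h = 12,207 Wh = 12.21 kWh
microwave oven: 1200 W × 9.3 h = 11,160 Wh = 11.16 kWh
laptop: 93.06 W × 2.66 h = 248 Wh = 0.2475 kWh
Total energy = 0.1731 + 12.21 + 11.16 + 0.2475 = 23.79 kWh
Cost = 23.79 kWh × €0.171 = €4.07

€4.07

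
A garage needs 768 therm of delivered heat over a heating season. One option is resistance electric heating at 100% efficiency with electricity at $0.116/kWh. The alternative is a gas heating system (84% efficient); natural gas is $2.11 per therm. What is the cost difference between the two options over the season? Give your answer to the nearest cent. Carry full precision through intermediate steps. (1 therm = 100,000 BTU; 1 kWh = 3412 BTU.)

$681.88

Heat load = 768 therm × 100,000 = 76,800,000 BTU
Gas: input = 76,800,000 / 0.84 = 91,428,571 BTU = 914.3 therm → 914.3 × $2.11 = $1,929.14
Electric: 76,800,000 BTU / 3412 = 22,510 kWh → × $0.116 = $2,611.02
Difference = |$1,929.14 − $2,611.02| = $681.88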